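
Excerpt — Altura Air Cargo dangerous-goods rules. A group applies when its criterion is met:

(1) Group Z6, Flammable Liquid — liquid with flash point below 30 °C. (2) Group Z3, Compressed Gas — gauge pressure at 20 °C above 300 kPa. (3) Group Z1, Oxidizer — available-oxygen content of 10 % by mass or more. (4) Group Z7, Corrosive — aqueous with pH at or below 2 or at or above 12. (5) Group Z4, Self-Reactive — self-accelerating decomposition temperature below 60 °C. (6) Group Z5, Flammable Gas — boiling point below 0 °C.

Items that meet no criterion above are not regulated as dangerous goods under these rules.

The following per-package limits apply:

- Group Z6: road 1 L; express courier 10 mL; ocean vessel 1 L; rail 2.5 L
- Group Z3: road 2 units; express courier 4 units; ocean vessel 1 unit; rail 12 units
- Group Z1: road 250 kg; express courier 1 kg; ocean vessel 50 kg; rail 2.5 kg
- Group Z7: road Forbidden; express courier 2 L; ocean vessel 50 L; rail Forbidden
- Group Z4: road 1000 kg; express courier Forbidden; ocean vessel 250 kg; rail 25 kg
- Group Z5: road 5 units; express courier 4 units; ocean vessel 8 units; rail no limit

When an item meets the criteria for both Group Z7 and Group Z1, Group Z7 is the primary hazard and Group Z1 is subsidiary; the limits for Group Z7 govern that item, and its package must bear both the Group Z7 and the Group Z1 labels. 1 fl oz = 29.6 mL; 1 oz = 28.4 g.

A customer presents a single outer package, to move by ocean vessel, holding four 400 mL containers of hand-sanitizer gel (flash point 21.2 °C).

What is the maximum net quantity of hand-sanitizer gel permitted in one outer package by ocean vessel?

Flash point 21.2 °C meets the Group Z6 criterion (Flammable Liquid), so the hand-sanitizer gel is Group Z6.
The ocean vessel limit for Group Z6 is 1 L.

1 L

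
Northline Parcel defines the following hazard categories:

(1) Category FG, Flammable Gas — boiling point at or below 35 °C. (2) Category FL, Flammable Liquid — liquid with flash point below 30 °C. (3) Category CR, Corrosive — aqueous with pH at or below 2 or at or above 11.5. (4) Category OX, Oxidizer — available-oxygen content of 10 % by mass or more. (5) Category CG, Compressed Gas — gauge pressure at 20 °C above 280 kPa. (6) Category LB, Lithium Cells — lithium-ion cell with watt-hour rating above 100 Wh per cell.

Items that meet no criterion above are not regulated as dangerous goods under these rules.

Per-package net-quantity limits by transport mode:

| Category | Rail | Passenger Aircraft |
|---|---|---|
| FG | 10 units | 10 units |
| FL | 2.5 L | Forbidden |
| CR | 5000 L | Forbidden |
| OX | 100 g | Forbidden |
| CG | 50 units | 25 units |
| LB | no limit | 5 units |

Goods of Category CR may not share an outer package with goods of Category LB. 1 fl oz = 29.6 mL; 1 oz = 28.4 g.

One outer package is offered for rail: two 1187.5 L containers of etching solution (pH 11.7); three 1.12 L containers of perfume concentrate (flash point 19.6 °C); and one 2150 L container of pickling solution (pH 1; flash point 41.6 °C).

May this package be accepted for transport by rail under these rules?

No

The etching solution has pH 11.7, which is ≥ 11.5, so it is Category CR (Corrosive).
The perfume concentrate has flash point 19.6 °C, which is < 30 °C, so it is Category FL (Flammable Liquid).
pH 1 meets the Category CR criterion (Corrosive), so the pickling solution is Category CR.
Category CR net quantity: (two 1187.5 L containers = 2375 L) + 2150 L = 4525 L.
That is within the Category CR rail limit of 5000 L.
Category FL quantity: three 1.12 L containers = 3.36 L.
3.36 L exceeds the rail limit of 2.5 L for Category FL.
The segregation rule (Category CR with Category LB) does not apply to Category CR with Category FL.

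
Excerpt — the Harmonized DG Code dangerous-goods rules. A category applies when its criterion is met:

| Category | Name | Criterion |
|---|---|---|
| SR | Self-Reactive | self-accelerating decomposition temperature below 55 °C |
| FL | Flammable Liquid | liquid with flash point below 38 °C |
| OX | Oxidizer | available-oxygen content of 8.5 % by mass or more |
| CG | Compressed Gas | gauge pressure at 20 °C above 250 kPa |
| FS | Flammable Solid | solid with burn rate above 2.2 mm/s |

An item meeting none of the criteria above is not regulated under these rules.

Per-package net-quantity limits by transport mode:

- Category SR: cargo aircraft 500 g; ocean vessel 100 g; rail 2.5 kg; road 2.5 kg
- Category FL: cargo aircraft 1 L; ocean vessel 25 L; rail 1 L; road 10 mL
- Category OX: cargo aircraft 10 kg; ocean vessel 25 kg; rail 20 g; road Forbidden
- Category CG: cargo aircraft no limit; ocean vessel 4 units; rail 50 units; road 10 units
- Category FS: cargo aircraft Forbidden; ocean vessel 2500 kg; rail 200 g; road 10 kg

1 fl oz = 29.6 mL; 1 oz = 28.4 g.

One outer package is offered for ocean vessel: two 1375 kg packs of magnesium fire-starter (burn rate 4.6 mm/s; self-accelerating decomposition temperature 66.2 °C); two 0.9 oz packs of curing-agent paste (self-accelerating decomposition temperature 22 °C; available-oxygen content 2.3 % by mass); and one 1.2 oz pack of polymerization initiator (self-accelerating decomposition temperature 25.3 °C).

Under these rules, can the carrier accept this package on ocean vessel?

The magnesium fire-starter has burn rate 4.6 mm/s, which is > 2.2 mm/s, so it is Category FS (Flammable Solid).
The curing-agent paste has self-accelerating decomposition temperature 22 °C, which is < 55 °C, so it is Category SR (Self-Reactive).
Polymerization initiator: self-accelerating decomposition temperature 25.3 °C < 55 °C → Category SR (Self-Reactive).
Category SR net quantity: (two 0.9 oz packs = 51.12 g) + (one 1.2 oz pack = 34.08 g) = 85.2 g.
85.2 g is within the ocean vessel limit of 100 g for Category SR.
Category FS quantity: two 1375 kg packs = 2750 kg.
2750 kg > 2500 kg (ocean vessel limit, Category FS) — over the limit.

No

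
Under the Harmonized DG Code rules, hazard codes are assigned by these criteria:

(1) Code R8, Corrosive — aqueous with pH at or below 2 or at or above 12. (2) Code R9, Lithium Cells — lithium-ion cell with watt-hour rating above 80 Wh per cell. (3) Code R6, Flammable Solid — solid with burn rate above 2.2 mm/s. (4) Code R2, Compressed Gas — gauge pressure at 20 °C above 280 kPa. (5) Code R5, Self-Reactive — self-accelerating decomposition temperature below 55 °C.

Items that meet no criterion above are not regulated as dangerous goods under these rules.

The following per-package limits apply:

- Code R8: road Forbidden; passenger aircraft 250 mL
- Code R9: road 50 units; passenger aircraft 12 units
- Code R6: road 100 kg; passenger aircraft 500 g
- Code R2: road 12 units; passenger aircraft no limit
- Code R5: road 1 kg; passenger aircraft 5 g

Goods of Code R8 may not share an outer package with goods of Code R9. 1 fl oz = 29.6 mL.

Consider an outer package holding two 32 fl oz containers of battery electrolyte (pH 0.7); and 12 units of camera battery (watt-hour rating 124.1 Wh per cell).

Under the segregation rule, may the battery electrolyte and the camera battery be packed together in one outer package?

The battery electrolyte has pH 0.7, which is ≤ 2, so it is Code R8 (Corrosive).
With watt-hour rating 124.1 Wh per cell (> 80 Wh per cell), the camera battery falls in Code R9.
Code R8 and Code R9 may not share an outer package.

No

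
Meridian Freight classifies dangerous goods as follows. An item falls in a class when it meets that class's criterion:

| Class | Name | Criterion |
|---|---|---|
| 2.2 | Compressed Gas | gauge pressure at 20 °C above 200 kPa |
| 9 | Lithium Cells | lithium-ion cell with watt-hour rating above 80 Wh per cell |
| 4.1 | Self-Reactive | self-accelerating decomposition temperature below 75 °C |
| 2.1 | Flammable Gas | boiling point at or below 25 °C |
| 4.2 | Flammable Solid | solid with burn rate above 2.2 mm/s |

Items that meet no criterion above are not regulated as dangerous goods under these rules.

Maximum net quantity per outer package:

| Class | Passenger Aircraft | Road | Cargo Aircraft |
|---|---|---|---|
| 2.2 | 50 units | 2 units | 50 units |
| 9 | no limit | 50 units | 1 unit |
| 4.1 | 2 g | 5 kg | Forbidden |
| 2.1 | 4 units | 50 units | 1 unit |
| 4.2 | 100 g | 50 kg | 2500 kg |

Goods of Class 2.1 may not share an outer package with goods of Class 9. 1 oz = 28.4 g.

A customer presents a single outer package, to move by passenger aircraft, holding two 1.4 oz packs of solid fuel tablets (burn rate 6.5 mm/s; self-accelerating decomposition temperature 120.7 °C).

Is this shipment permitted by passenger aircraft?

Solid fuel tablets: burn rate 6.5 mm/s > 2.2 mm/s → Class 4.2 (Flammable Solid).
Class 4.2 quantity: two 1.4 oz packs = 79.52 g.
That is within the Class 4.2 passenger aircraft limit of 100 g.

Yes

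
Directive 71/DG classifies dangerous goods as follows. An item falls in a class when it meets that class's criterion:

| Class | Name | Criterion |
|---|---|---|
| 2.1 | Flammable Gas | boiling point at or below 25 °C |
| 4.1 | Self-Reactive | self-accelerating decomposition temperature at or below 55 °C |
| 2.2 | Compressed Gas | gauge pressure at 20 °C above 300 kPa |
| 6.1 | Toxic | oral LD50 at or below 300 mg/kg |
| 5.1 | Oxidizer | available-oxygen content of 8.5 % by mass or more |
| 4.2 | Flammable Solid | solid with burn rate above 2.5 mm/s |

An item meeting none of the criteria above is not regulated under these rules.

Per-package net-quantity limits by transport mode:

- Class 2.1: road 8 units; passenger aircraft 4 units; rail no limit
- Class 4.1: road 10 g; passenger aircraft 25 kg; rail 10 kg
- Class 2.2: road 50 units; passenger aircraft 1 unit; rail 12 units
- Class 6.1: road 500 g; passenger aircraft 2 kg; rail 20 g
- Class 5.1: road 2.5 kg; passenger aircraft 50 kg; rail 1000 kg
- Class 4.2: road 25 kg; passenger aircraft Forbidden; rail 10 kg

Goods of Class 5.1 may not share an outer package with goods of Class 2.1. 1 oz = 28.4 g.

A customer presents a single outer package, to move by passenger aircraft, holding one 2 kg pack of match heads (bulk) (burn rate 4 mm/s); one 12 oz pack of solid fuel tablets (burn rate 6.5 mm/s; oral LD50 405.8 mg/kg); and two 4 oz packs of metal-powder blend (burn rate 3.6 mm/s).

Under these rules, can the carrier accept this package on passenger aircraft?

No

The match heads (bulk) have burn rate 4 mm/s, which is > 2.5 mm/s, so they are Class 4.2 (Flammable Solid).
Solid fuel tablets: burn rate 6.5 mm/s > 2.5 mm/s → Class 4.2 (Flammable Solid).
Burn rate 3.6 mm/s meets the Class 4.2 criterion (Flammable Solid), so the metal-powder blend is Class 4.2.
Class 4.2 net quantity: 2 kg + (one 12 oz pack = 340.8 g) + (two 4 oz packs = 227.2 g) = 2.568 kg.
Class 4.2 is Forbidden by passenger aircraft.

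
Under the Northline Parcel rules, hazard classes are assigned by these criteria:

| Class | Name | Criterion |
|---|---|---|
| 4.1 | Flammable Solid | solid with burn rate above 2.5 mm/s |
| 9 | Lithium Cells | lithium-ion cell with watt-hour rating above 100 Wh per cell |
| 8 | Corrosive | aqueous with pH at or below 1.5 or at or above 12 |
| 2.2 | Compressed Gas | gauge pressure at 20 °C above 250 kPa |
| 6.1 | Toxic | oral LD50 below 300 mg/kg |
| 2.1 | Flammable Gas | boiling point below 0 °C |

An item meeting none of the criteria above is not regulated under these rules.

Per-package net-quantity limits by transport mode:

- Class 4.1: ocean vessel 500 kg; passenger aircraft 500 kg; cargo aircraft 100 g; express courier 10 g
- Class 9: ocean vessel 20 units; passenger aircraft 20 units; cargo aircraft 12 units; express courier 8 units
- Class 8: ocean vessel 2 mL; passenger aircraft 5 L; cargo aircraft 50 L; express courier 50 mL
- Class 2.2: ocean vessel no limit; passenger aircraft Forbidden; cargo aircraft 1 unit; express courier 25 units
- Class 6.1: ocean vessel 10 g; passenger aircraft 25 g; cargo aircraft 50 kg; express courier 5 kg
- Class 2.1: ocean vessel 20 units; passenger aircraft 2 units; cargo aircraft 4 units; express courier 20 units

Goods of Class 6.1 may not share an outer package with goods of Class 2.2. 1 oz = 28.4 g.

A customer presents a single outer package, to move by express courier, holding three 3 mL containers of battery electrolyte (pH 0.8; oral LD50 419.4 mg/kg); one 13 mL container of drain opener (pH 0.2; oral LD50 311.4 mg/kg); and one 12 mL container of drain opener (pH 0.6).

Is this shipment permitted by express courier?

With pH 0.8 (≤ 1.5), the battery electrolyte falls in Class 8.
Drain opener: pH 0.2 ≤ 1.5 → Class 8 (Corrosive).
Drain opener: pH 0.6 ≤ 1.5 → Class 8 (Corrosive).
Class 8 net quantity: (three 3 mL containers = 9 mL) + 13 mL + 12 mL = 34 mL.
34 mL ≤ 50 mL (express courier limit, Class 8) — within limit.

Yes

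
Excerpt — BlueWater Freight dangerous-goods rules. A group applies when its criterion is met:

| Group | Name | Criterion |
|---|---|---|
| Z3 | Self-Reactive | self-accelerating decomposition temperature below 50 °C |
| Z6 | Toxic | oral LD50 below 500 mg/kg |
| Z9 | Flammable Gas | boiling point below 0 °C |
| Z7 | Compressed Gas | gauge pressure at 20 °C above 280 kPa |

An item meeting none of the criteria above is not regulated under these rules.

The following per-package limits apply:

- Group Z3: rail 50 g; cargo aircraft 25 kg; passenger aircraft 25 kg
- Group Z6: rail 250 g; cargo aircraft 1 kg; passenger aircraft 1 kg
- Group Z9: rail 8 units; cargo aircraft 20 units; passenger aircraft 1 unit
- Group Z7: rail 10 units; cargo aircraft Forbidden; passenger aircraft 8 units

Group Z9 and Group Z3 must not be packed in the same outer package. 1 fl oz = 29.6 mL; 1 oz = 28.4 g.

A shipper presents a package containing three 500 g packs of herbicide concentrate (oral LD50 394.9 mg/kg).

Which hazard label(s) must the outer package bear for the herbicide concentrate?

With oral LD50 394.9 mg/kg (< 500 mg/kg), the herbicide concentrate falls in Group Z6.
Only the Group Z6 label is required.

Group Z6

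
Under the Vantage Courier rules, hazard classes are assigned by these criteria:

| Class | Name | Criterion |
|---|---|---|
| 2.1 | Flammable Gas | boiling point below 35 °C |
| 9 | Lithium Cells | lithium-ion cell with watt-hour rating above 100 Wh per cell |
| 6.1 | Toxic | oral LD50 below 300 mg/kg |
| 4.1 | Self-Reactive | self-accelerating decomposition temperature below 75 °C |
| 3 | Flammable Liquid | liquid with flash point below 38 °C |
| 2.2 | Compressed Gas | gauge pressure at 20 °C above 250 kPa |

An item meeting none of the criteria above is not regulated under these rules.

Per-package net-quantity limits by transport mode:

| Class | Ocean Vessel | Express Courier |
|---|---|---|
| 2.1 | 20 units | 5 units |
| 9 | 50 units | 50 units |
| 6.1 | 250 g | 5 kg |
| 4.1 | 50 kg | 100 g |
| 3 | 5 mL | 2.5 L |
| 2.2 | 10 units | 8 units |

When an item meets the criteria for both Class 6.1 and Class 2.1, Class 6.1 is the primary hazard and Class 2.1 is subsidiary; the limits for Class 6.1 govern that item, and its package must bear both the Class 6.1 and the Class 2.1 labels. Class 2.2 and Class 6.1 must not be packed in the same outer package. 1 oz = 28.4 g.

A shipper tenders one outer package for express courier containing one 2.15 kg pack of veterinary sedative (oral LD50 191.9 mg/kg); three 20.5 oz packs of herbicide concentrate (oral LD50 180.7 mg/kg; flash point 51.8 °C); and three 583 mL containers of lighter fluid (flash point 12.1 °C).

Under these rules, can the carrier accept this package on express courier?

Veterinary sedative: oral LD50 191.9 mg/kg < 300 mg/kg → Class 6.1 (Toxic).
With oral LD50 180.7 mg/kg (< 300 mg/kg), the herbicide concentrate falls in Class 6.1.
With flash point 12.1 °C (< 38 °C), the lighter fluid falls in Class 3.
Total Class 6.1: 2.15 kg + (three 20.5 oz packs = 1746.6 g) = 3896.6 g.
3896.6 g is within the express courier limit of 5 kg for Class 6.1.
Class 3 quantity: three 583 mL containers = 1.749 L.
1.749 L ≤ 2.5 L (express courier limit, Class 3) — within limit.
The segregation rule (Class 2.2 with Class 6.1) does not apply to Class 6.1 with Class 3.
Every hazard class is within its express courier limit and no segregation rule is violated.

Yes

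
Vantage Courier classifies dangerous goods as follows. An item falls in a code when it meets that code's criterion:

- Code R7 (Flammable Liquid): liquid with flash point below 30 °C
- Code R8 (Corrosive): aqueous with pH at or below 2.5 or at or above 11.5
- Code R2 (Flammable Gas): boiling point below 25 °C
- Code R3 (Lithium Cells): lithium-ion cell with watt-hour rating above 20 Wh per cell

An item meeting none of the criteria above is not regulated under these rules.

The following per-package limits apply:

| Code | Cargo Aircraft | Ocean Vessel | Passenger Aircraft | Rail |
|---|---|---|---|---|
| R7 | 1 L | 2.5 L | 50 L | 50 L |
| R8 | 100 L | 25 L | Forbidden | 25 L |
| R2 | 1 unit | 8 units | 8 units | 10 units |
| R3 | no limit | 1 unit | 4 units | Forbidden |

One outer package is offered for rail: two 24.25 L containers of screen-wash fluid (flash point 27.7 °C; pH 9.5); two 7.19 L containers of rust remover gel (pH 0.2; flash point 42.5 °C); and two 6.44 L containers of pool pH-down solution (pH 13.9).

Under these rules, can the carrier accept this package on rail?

Flash point 27.7 °C meets the Code R7 criterion (Flammable Liquid), so the screen-wash fluid is Code R7.
pH 0.2 meets the Code R8 criterion (Corrosive), so the rust remover gel is Code R8.
The pool pH-down solution has pH 13.9, which is ≥ 11.5, so it is Code R8 (Corrosive).
Code R8 net quantity: (two 7.19 L containers = 14.38 L) + (two 6.44 L containers = 12.88 L) = 27.26 L.
27.26 L exceeds the rail limit of 25 L for Code R8.
Code R7 quantity: two 24.25 L containers = 48.5 L.
48.5 L is within the rail limit of 50 L for Code R7.

No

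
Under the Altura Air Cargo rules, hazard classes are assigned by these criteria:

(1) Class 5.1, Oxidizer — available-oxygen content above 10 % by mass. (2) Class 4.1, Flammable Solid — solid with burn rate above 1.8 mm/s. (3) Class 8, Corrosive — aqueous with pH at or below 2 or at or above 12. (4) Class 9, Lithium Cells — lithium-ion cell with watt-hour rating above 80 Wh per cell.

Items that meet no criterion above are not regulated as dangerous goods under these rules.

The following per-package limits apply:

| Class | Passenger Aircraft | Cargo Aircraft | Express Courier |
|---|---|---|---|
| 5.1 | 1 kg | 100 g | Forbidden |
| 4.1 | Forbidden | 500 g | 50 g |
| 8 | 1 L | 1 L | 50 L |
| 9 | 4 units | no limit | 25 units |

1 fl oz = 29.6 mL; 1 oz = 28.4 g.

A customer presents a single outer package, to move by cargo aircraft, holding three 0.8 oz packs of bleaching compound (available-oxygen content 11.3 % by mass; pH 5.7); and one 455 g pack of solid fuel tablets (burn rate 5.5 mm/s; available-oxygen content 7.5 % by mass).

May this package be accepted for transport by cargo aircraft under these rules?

Bleaching compound: available-oxygen content 11.3 % by mass > 10 % by mass → Class 5.1 (Oxidizer).
With burn rate 5.5 mm/s (> 1.8 mm/s), the solid fuel tablets fall in Class 4.1.
Class 4.1 quantity: 455 g.
That is within the Class 4.1 cargo aircraft limit of 500 g.
Class 5.1 quantity: three 0.8 oz packs = 68.16 g.
68.16 g is within the cargo aircraft limit of 100 g for Class 5.1.
Every hazard class is within its cargo aircraft limit and no segregation rule is violated.

Yes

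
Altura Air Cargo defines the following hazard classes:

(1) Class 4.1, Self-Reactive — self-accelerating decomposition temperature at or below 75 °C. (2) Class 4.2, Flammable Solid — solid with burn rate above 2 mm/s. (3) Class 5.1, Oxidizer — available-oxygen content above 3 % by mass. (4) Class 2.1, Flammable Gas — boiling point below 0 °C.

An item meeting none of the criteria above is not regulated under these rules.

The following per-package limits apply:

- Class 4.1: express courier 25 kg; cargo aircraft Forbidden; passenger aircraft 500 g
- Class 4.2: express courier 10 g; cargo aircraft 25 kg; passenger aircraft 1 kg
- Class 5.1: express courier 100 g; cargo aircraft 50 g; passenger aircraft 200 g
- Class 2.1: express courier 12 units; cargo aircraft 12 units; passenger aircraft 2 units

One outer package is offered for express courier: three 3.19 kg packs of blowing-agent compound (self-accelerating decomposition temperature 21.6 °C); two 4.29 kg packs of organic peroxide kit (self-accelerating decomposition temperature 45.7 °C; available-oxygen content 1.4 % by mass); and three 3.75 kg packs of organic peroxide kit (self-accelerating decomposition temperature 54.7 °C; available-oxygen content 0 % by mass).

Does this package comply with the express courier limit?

Blowing-agent compound: self-accelerating decomposition temperature 21.6 °C ≤ 75 °C → Class 4.1 (Self-Reactive).
The organic peroxide kit has self-accelerating decomposition temperature 45.7 °C, which is ≤ 75 °C, so it is Class 4.1 (Self-Reactive).
With self-accelerating decomposition temperature 54.7 °C (≤ 75 °C), the organic peroxide kit falls in Class 4.1.
Total Class 4.1: (three 3.19 kg packs = 9.57 kg) + (two 4.29 kg packs = 8.58 kg) + (three 3.75 kg packs = 11.25 kg) = 29.4 kg.
That exceeds the Class 4.1 express courier limit of 25 kg.

No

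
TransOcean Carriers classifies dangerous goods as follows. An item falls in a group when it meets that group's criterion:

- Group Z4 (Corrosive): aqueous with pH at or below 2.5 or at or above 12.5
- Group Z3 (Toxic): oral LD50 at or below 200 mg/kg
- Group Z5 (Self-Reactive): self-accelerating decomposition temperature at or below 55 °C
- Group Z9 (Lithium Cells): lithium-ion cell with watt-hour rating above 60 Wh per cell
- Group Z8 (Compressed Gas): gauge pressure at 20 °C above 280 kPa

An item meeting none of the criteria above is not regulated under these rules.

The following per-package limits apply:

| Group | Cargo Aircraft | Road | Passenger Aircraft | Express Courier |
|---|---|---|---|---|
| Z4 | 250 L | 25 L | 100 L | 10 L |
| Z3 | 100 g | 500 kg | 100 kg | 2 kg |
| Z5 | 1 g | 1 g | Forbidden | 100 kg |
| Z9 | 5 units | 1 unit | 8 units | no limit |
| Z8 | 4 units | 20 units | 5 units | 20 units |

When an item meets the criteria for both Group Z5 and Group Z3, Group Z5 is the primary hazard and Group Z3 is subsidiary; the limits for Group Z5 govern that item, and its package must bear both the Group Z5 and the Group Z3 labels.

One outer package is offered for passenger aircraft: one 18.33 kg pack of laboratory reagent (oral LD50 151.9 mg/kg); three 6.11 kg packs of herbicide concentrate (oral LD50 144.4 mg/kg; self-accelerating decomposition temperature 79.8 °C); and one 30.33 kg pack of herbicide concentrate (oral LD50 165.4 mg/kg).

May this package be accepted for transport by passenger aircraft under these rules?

Yes

Laboratory reagent: oral LD50 151.9 mg/kg ≤ 200 mg/kg → Group Z3 (Toxic).
Herbicide concentrate: oral LD50 144.4 mg/kg ≤ 200 mg/kg → Group Z3 (Toxic).
Herbicide concentrate: oral LD50 165.4 mg/kg ≤ 200 mg/kg → Group Z3 (Toxic).
Total Group Z3: 18.33 kg + (three 6.11 kg packs = 18.33 kg) + 30.33 kg = 66.99 kg.
66.99 kg ≤ 100 kg (passenger aircraft limit, Group Z3) — within limit.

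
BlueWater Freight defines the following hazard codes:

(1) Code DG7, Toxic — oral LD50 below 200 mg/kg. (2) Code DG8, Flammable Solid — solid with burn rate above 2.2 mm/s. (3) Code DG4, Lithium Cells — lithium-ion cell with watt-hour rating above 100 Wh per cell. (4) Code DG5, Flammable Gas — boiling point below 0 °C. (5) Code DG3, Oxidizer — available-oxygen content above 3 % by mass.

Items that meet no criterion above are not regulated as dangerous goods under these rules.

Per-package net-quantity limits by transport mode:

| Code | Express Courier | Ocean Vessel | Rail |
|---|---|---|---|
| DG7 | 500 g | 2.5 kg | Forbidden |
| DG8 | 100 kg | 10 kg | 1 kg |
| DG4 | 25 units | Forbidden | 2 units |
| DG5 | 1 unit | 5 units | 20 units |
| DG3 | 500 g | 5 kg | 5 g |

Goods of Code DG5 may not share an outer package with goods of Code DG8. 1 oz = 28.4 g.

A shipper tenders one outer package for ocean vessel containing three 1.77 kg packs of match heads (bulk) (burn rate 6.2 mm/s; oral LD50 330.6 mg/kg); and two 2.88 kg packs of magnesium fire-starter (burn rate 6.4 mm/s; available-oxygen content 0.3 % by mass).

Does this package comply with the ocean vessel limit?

No

The match heads (bulk) have burn rate 6.2 mm/s, which is > 2.2 mm/s, so they are Code DG8 (Flammable Solid).
Magnesium fire-starter: burn rate 6.4 mm/s > 2.2 mm/s → Code DG8 (Flammable Solid).
Total Code DG8: (three 1.77 kg packs = 5.31 kg) + (two 2.88 kg packs = 5.76 kg) = 11.07 kg.
11.07 kg exceeds the ocean vessel limit of 10 kg for Code DG8.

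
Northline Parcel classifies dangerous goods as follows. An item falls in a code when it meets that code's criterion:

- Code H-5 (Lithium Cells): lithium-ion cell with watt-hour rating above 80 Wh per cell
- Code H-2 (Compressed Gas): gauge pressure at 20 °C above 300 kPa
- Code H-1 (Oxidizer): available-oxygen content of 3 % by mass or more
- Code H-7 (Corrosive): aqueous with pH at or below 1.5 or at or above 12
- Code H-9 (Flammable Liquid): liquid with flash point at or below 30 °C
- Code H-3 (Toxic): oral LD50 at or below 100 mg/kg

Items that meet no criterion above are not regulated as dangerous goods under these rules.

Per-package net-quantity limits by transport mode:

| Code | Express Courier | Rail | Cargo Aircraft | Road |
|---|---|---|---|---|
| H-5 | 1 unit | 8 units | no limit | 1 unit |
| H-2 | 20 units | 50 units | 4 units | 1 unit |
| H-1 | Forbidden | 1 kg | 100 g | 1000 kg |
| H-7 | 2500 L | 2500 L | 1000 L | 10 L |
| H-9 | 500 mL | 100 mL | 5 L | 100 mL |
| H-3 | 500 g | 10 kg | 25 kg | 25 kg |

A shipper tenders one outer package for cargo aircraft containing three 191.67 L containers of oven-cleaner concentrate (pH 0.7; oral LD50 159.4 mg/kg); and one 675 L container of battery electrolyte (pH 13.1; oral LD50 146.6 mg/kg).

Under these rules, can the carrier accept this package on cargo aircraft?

The oven-cleaner concentrate has pH 0.7, which is ≤ 1.5, so it is Code H-7 (Corrosive).
With pH 13.1 (≥ 12), the battery electrolyte falls in Code H-7.
Total Code H-7: (three 191.67 L containers = 575.01 L) + 675 L = 1250.01 L.
1250.01 L exceeds the cargo aircraft limit of 1000 L for Code H-7.

No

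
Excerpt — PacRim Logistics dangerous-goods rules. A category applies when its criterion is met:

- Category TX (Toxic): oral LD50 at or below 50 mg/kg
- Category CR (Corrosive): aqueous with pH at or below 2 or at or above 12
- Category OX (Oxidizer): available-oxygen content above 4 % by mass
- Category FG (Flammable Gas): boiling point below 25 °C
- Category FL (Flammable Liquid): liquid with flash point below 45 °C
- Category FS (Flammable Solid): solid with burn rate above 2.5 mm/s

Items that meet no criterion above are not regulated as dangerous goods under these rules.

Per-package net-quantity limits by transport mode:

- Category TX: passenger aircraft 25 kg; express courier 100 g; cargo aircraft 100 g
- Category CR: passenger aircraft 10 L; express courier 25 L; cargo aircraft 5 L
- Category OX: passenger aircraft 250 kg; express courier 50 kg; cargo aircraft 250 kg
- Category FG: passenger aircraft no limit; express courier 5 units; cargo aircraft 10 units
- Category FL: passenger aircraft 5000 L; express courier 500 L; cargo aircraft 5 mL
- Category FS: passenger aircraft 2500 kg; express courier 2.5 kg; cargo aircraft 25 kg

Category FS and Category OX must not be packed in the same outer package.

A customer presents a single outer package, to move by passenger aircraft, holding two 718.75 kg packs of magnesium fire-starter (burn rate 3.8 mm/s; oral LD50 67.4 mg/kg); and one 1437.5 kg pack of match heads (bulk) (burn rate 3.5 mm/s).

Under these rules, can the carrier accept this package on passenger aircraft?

Burn rate 3.8 mm/s meets the Category FS criterion (Flammable Solid), so the magnesium fire-starter is Category FS.
With burn rate 3.5 mm/s (> 2.5 mm/s), the match heads (bulk) fall in Category FS.
Total Category FS: (two 718.75 kg packs = 1437.5 kg) + 1437.5 kg = 2875 kg.
2875 kg exceeds the passenger aircraft limit of 2500 kg for Category FS.

No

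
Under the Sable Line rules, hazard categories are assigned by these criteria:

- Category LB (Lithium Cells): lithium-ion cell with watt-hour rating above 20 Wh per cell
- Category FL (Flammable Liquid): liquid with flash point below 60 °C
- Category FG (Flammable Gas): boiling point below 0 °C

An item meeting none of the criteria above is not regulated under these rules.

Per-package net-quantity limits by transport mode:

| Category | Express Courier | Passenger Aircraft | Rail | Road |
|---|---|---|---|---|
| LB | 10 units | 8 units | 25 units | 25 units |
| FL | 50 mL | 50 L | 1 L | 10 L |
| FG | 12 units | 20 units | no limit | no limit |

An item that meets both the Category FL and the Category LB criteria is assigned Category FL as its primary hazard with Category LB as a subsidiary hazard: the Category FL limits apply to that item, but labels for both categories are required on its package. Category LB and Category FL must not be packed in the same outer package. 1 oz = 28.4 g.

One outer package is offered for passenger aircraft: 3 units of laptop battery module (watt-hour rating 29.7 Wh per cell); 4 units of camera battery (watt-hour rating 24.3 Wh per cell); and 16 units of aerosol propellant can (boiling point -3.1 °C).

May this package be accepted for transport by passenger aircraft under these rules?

Watt-hour rating 29.7 Wh per cell meets the Category LB criterion (Lithium Cells), so the laptop battery module is Category LB.
With watt-hour rating 24.3 Wh per cell (> 20 Wh per cell), the camera battery falls in Category LB.
The aerosol propellant can has boiling point -3.1 °C, which is < 0 °C, so it is Category FG (Flammable Gas).
Category LB net quantity: 3 units + 4 units = 7 units.
7 units is within the passenger aircraft limit of 8 units for Category LB.
Category FG quantity: 16 units.
16 units is within the passenger aircraft limit of 20 units for Category FG.
The segregation rule (Category LB with Category FL) does not apply to Category LB with Category FG.
Every hazard category is within its passenger aircraft limit and no segregation rule is violated.

Yes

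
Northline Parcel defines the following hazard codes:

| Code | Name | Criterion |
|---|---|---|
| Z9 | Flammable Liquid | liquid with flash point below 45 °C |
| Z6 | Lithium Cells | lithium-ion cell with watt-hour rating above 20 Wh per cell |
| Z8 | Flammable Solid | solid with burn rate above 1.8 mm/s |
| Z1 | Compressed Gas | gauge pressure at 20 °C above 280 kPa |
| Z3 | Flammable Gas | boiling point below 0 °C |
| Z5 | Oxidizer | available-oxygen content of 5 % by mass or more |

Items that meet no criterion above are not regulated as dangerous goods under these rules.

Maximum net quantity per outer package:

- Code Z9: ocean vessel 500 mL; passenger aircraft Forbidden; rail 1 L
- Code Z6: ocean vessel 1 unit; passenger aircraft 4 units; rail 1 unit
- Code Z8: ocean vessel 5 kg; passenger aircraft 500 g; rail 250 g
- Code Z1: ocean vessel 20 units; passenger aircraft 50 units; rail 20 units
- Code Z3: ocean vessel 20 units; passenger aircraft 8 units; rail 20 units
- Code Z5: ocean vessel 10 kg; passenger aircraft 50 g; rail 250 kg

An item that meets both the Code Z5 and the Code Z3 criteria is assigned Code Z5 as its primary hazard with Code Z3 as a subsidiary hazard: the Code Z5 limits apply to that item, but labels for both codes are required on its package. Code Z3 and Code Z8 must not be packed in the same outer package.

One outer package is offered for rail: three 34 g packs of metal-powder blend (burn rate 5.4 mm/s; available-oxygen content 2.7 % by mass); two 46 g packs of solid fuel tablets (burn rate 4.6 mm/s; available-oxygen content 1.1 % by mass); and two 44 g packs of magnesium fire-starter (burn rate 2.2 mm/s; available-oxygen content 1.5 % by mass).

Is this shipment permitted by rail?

With burn rate 5.4 mm/s (> 1.8 mm/s), the metal-powder blend falls in Code Z8.
Burn rate 4.6 mm/s meets the Code Z8 criterion (Flammable Solid), so the solid fuel tablets are Code Z8.
Magnesium fire-starter: burn rate 2.2 mm/s > 1.8 mm/s → Code Z8 (Flammable Solid).
Code Z8 net quantity: (three 34 g packs = 102 g) + (two 46 g packs = 92 g) + (two 44 g packs = 88 g) = 282 g.
That exceeds the Code Z8 rail limit of 250 g.

No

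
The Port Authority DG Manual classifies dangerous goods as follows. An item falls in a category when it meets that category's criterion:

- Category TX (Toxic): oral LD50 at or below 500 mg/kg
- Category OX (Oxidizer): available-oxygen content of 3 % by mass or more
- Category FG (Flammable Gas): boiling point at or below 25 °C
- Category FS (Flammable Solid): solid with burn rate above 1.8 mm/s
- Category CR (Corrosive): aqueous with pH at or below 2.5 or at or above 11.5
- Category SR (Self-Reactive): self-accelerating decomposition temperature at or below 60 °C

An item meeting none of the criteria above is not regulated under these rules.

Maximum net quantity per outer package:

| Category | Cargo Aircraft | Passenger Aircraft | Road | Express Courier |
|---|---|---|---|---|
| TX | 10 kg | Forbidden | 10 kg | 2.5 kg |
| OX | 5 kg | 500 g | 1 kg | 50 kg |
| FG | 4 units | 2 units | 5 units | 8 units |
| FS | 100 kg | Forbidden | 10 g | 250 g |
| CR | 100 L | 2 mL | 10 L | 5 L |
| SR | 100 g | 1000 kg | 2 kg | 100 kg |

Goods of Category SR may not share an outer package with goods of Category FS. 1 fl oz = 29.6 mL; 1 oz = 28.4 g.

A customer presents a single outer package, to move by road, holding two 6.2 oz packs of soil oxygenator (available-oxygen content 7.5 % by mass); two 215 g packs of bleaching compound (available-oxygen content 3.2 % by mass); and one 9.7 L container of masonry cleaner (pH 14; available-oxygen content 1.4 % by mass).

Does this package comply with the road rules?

With available-oxygen content 7.5 % by mass (≥ 3 % by mass), the soil oxygenator falls in Category OX.
Bleaching compound: available-oxygen content 3.2 % by mass ≥ 3 % by mass → Category OX (Oxidizer).
pH 14 meets the Category CR criterion (Corrosive), so the masonry cleaner is Category CR.
Category OX net quantity: (two 6.2 oz packs = 352.16 g) + (two 215 g packs = 430 g) = 782.16 g.
That is within the Category OX road limit of 1 kg.
Category CR quantity: 9.7 L.
That is within the Category CR road limit of 10 L.
The segregation rule (Category SR with Category FS) does not apply to Category OX with Category CR.
Every hazard category is within its road limit and no segregation rule is violated.

Yes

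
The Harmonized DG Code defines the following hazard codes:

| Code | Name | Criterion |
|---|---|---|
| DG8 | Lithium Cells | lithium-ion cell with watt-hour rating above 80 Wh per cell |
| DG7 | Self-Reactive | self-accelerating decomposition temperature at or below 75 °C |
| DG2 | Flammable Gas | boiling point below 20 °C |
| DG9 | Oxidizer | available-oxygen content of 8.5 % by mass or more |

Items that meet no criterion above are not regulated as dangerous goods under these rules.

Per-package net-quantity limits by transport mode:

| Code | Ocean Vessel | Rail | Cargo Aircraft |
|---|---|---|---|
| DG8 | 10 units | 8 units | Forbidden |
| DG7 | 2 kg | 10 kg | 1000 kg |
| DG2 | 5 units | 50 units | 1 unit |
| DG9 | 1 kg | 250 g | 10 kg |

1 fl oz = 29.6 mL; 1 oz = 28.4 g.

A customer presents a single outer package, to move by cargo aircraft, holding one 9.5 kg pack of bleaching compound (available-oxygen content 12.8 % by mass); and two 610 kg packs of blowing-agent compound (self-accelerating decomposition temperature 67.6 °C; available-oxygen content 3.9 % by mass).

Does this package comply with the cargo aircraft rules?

No

Available-oxygen content 12.8 % by mass meets the Code DG9 criterion (Oxidizer), so the bleaching compound is Code DG9.
With self-accelerating decomposition temperature 67.6 °C (≤ 75 °C), the blowing-agent compound falls in Code DG7.
Code DG9 quantity: 9.5 kg.
That is within the Code DG9 cargo aircraft limit of 10 kg.
Code DG7 quantity: two 610 kg packs = 1220 kg.
1220 kg exceeds the cargo aircraft limit of 1000 kg for Code DG7.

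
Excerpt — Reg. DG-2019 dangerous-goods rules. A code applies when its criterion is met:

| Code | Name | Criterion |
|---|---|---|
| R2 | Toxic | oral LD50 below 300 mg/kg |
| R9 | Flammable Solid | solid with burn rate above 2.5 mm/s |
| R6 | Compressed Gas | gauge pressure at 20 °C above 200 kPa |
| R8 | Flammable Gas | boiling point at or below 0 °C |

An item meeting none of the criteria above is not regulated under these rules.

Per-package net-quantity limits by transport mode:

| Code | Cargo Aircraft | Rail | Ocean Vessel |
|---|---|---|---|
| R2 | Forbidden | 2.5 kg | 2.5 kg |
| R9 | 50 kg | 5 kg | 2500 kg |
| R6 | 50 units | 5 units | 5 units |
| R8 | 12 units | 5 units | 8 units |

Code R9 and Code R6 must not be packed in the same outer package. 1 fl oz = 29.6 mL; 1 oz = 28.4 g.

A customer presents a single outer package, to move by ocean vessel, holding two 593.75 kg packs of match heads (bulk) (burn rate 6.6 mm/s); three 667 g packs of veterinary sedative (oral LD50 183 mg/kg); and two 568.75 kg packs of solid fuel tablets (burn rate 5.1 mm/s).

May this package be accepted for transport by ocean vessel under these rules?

The match heads (bulk) have burn rate 6.6 mm/s, which is > 2.5 mm/s, so they are Code R9 (Flammable Solid).
Veterinary sedative: oral LD50 183 mg/kg < 300 mg/kg → Code R2 (Toxic).
Solid fuel tablets: burn rate 5.1 mm/s > 2.5 mm/s → Code R9 (Flammable Solid).
Total Code R9: (two 593.75 kg packs = 1187.5 kg) + (two 568.75 kg packs = 1137.5 kg) = 2325 kg.
2325 kg is within the ocean vessel limit of 2500 kg for Code R9.
Code R2 quantity: three 667 g packs = 2.001 kg.
2.001 kg ≤ 2.5 kg (ocean vessel limit, Code R2) — within limit.
The segregation rule (Code R9 with Code R6) does not apply to Code R9 with Code R2.
Every hazard code is within its ocean vessel limit and no segregation rule is violated.

Yes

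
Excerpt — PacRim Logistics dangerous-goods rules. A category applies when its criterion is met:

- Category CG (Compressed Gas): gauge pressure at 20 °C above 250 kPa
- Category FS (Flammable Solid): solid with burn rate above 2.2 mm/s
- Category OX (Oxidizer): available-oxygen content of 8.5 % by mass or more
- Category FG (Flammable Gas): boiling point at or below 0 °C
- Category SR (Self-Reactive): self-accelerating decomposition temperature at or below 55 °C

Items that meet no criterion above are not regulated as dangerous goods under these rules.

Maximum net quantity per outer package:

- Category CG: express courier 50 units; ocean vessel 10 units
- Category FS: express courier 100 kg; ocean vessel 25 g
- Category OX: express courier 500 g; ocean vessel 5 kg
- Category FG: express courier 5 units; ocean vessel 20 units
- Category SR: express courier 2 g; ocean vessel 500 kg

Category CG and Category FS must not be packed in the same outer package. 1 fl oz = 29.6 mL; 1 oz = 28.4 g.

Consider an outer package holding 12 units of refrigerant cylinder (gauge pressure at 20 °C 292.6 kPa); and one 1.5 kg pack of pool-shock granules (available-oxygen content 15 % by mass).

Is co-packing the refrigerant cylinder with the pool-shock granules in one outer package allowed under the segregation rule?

Gauge pressure at 20 °C 292.6 kPa meets the Category CG criterion (Compressed Gas), so the refrigerant cylinder is Category CG.
Available-oxygen content 15 % by mass meets the Category OX criterion (Oxidizer), so the pool-shock granules are Category OX.
No segregation rule bars Category CG with Category OX.

Yes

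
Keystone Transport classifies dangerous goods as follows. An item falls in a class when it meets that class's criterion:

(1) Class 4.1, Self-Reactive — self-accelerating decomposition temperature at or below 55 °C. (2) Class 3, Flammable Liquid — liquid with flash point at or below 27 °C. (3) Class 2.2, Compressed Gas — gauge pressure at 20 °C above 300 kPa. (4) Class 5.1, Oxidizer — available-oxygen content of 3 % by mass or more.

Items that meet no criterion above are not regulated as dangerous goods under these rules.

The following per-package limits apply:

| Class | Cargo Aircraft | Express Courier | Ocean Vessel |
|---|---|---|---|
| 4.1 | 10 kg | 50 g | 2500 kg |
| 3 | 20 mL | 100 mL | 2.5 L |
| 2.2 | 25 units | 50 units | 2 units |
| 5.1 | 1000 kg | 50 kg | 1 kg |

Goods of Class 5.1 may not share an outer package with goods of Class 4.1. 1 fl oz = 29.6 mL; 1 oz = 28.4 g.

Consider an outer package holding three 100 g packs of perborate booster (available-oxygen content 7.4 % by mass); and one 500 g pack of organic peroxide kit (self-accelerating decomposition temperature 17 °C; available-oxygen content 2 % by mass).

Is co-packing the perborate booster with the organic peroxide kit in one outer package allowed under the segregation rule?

No

Perborate booster: available-oxygen content 7.4 % by mass ≥ 3 % by mass → Class 5.1 (Oxidizer).
Organic peroxide kit: self-accelerating decomposition temperature 17 °C ≤ 55 °C → Class 4.1 (Self-Reactive).
Class 5.1 and Class 4.1 may not share an outer package.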